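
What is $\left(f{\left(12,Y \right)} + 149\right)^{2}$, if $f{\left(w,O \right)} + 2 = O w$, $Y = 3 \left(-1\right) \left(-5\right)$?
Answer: $106929$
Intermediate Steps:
$Y = 15$ ($Y = \left(-3\right) \left(-5\right) = 15$)
$f{\left(w,O \right)} = -2 + O w$
$\left(f{\left(12,Y \right)} + 149\right)^{2} = \left(\left(-2 + 15 \cdot 12\right) + 149\right)^{2} = \left(\left(-2 + 180\right) + 149\right)^{2} = \left(178 + 149\right)^{2} = 327^{2} = 106929$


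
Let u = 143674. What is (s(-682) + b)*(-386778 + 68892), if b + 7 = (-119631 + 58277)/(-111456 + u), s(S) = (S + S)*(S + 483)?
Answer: -1389930812936424/16109 ≈ -8.6283e+10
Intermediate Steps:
s(S) = 2*S*(483 + S) (s(S) = (2*S)*(483 + S) = 2*S*(483 + S))
b = -143440/16109 (b = -7 + (-119631 + 58277)/(-111456 + 143674) = -7 - 61354/32218 = -7 - 61354*1/32218 = -7 - 30677/16109 = -143440/16109 ≈ -8.9043)
(s(-682) + b)*(-386778 + 68892) = (2*(-682)*(483 - 682) - 143440/16109)*(-386778 + 68892) = (2*(-682)*(-199) - 143440/16109)*(-317886) = (271436 - 143440/16109)*(-317886) = (4372419084/16109)*(-317886) = -1389930812936424/16109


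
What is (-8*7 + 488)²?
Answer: 186624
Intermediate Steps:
(-8*7 + 488)² = (-56 + 488)² = 432² = 186624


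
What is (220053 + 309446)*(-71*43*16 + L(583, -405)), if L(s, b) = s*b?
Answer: -150887623537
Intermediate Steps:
L(s, b) = b*s
(220053 + 309446)*(-71*43*16 + L(583, -405)) = (220053 + 309446)*(-71*43*16 - 405*583) = 529499*(-3053*16 - 236115) = 529499*(-48848 - 236115) = 529499*(-284963) = -150887623537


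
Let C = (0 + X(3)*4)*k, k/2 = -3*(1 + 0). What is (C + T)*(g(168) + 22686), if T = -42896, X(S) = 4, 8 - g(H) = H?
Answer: -968437792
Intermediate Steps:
g(H) = 8 - H
k = -6 (k = 2*(-3*(1 + 0)) = 2*(-3*1) = 2*(-3) = -6)
C = -96 (C = (0 + 4*4)*(-6) = (0 + 16)*(-6) = 16*(-6) = -96)
(C + T)*(g(168) + 22686) = (-96 - 42896)*((8 - 1*168) + 22686) = -42992*((8 - 168) + 22686) = -42992*(-160 + 22686) = -42992*22526 = -968437792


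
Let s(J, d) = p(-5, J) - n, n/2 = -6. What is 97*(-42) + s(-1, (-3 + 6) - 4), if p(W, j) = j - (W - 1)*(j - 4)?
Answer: -4093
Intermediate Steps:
n = -12 (n = 2*(-6) = -12)
p(W, j) = j - (-1 + W)*(-4 + j)
s(J, d) = -12 + 7*J (s(J, d) = (-4 + 2*J + 4*(-5) - 1*(-5)*J) - 1*(-12) = (-4 + 2*J - 20 + 5*J) + 12 = (-24 + 7*J) + 12 = -12 + 7*J)
97*(-42) + s(-1, (-3 + 6) - 4) = 97*(-42) + (-12 + 7*(-1)) = -4074 + (-12 - 7) = -4074 - 19 = -4093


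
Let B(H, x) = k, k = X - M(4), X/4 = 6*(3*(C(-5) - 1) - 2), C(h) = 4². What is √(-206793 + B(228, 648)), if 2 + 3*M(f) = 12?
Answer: I*√1851879/3 ≈ 453.61*I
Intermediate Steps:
C(h) = 16
M(f) = 10/3 (M(f) = -⅔ + (⅓)*12 = -⅔ + 4 = 10/3)
X = 1032 (X = 4*(6*(3*(16 - 1) - 2)) = 4*(6*(3*15 - 2)) = 4*(6*(45 - 2)) = 4*(6*43) = 4*258 = 1032)
k = 3086/3 (k = 1032 - 1*10/3 = 1032 - 10/3 = 3086/3 ≈ 1028.7)
B(H, x) = 3086/3
√(-206793 + B(228, 648)) = √(-206793 + 3086/3) = √(-617293/3) = I*√1851879/3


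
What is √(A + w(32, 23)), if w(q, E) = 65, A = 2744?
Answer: 53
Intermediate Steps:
√(A + w(32, 23)) = √(2744 + 65) = √2809 = 53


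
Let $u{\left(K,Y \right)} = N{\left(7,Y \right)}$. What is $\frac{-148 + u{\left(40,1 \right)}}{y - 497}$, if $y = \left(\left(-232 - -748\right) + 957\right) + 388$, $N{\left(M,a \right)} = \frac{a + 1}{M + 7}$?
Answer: $- \frac{1035}{9548} \approx -0.1084$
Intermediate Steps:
$N{\left(M,a \right)} = \frac{1 + a}{7 + M}$
$u{\left(K,Y \right)} = \frac{1}{14} + \frac{Y}{14}$ ($u{\left(K,Y \right)} = \frac{1 + Y}{7 + 7} = \frac{1 + Y}{14} = \frac{1}{14} + \frac{Y}{14}$)
$y = 1861$ ($y = \left(\left(-232 + 748\right) + 957\right) + 388 = \left(516 + 957\right) + 388 = 1473 + 388 = 1861$)
$\frac{-148 + u{\left(40,1 \right)}}{y - 497} = \frac{-148 + \left(\frac{1}{14} + \frac{1}{14} \cdot 1\right)}{1861 - 497} = \frac{-148 + \left(\frac{1}{14} + \frac{1}{14}\right)}{1861 - 497} = \frac{-148 + \frac{1}{7}}{1364} = \left(- \frac{1035}{7}\right) \frac{1}{1364} = - \frac{1035}{9548}$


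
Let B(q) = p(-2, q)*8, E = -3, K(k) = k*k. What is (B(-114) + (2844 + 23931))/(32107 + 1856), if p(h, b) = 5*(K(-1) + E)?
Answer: 26695/33963 ≈ 0.78600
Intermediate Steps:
K(k) = k²
p(h, b) = -10 (p(h, b) = 5*((-1)² - 3) = 5*(1 - 3) = 5*(-2) = -10)
B(q) = -80 (B(q) = -10*8 = -80)
(B(-114) + (2844 + 23931))/(32107 + 1856) = (-80 + (2844 + 23931))/(32107 + 1856) = (-80 + 26775)/33963 = 26695*(1/33963) = 26695/33963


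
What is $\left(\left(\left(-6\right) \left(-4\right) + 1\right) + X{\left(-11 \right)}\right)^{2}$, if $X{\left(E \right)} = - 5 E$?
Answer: $6400$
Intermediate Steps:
$\left(\left(\left(-6\right) \left(-4\right) + 1\right) + X{\left(-11 \right)}\right)^{2} = \left(\left(\left(-6\right) \left(-4\right) + 1\right) - -55\right)^{2} = \left(\left(24 + 1\right) + 55\right)^{2} = \left(25 + 55\right)^{2} = 80^{2} = 6400$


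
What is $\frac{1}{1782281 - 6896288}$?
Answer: $- \frac{1}{5114007} \approx -1.9554 \cdot 10^{-7}$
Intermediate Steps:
$\frac{1}{1782281 - 6896288} = \frac{1}{-5114007} = - \frac{1}{5114007}$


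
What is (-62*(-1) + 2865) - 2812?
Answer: 115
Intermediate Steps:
(-62*(-1) + 2865) - 2812 = (62 + 2865) - 2812 = 2927 - 2812 = 115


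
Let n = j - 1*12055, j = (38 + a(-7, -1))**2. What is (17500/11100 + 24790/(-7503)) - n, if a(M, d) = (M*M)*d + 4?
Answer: 3332518111/277611 ≈ 12004.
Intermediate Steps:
a(M, d) = 4 + d*M**2 (a(M, d) = M**2*d + 4 = d*M**2 + 4 = 4 + d*M**2)
j = 49 (j = (38 + (4 - 1*(-7)**2))**2 = (38 + (4 - 1*49))**2 = (38 + (4 - 49))**2 = (38 - 45)**2 = (-7)**2 = 49)
n = -12006 (n = 49 - 1*12055 = 49 - 12055 = -12006)
(17500/11100 + 24790/(-7503)) - n = (17500/11100 + 24790/(-7503)) - 1*(-12006) = (17500*(1/11100) + 24790*(-1/7503)) + 12006 = (175/111 - 24790/7503) + 12006 = -479555/277611 + 12006 = 3332518111/277611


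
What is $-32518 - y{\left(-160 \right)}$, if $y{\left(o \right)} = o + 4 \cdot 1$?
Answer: $-32362$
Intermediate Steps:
$y{\left(o \right)} = 4 + o$ ($y{\left(o \right)} = o + 4 = 4 + o$)
$-32518 - y{\left(-160 \right)} = -32518 - \left(4 - 160\right) = -32518 - -156 = -32518 + 156 = -32362$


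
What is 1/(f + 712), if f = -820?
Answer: -1/108 ≈ -0.0092593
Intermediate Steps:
1/(f + 712) = 1/(-820 + 712) = 1/(-108) = -1/108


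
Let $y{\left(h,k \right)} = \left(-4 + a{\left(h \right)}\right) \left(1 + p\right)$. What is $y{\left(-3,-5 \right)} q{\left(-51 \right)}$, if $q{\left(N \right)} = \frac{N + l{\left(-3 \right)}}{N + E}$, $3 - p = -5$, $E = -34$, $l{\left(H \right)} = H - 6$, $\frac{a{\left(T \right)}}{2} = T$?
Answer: $- \frac{1080}{17} \approx -63.529$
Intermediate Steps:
$a{\left(T \right)} = 2 T$
$l{\left(H \right)} = -6 + H$ ($l{\left(H \right)} = H - 6 = -6 + H$)
$p = 8$ ($p = 3 - -5 = 3 + 5 = 8$)
$q{\left(N \right)} = \frac{-9 + N}{-34 + N}$ ($q{\left(N \right)} = \frac{N - 9}{N - 34} = \frac{N - 9}{-34 + N} = \frac{-9 + N}{-34 + N}$)
$y{\left(h,k \right)} = -36 + 18 h$ ($y{\left(h,k \right)} = \left(-4 + 2 h\right) \left(1 + 8\right) = \left(-4 + 2 h\right) 9 = -36 + 18 h$)
$y{\left(-3,-5 \right)} q{\left(-51 \right)} = \left(-36 + 18 \left(-3\right)\right) \frac{-9 - 51}{-34 - 51} = \left(-36 - 54\right) \frac{1}{-85} \left(-60\right) = - 90 \left(\left(- \frac{1}{85}\right) \left(-60\right)\right) = \left(-90\right) \frac{12}{17} = - \frac{1080}{17}$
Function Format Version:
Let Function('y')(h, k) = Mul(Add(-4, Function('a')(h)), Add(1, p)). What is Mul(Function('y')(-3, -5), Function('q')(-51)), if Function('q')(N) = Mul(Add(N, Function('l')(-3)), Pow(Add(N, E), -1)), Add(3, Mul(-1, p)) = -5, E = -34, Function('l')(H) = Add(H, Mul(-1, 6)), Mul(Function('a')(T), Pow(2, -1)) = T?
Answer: Rational(-1080, 17) ≈ -63.529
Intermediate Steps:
Function('a')(T) = Mul(2, T)
Function('l')(H) = Add(-6, H) (Function('l')(H) = Add(H, -6) = Add(-6, H))
p = 8 (p = Add(3, Mul(-1, -5)) = Add(3, 5) = 8)
Function('q')(N) = Mul(Pow(Add(-34, N), -1), Add(-9, N)) (Function('q')(N) = Mul(Add(N, Add(-6, -3)), Pow(Add(N, -34), -1)) = Mul(Add(N, -9), Pow(Add(-34, N), -1)) = Mul(Add(-9, N), Pow(Add(-34, N), -1)) = Mul(Pow(Add(-34, N), -1), Add(-9, N)))
Function('y')(h, k) = Add(-36, Mul(18, h)) (Function('y')(h, k) = Mul(Add(-4, Mul(2, h)), Add(1, 8)) = Mul(Add(-4, Mul(2, h)), 9) = Add(-36, Mul(18, h)))
Mul(Function('y')(-3, -5), Function('q')(-51)) = Mul(Add(-36, Mul(18, -3)), Mul(Pow(Add(-34, -51), -1), Add(-9, -51))) = Mul(Add(-36, -54), Mul(Pow(-85, -1), -60)) = Mul(-90, Mul(Rational(-1, 85), -60)) = Mul(-90, Rational(12, 17)) = Rational(-1080, 17)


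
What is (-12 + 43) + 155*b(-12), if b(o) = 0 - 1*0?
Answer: 31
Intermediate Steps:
b(o) = 0 (b(o) = 0 + 0 = 0)
(-12 + 43) + 155*b(-12) = (-12 + 43) + 155*0 = 31 + 0 = 31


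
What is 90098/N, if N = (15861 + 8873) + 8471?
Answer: 90098/33205 ≈ 2.7134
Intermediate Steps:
N = 33205 (N = 24734 + 8471 = 33205)
90098/N = 90098/33205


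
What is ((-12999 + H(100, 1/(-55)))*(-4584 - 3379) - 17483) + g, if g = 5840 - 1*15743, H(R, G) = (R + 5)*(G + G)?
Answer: 1138654607/11 ≈ 1.0351e+8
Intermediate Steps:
H(R, G) = 2*G*(5 + R) (H(R, G) = (5 + R)*(2*G) = 2*G*(5 + R))
g = -9903 (g = 5840 - 15743 = -9903)
((-12999 + H(100, 1/(-55)))*(-4584 - 3379) - 17483) + g = ((-12999 + 2*(5 + 100)/(-55))*(-4584 - 3379) - 17483) - 9903 = ((-12999 + 2*(-1/55)*105)*(-7963) - 17483) - 9903 = ((-12999 - 42/11)*(-7963) - 17483) - 9903 = (-143031/11*(-7963) - 17483) - 9903 = (1138955853/11 - 17483) - 9903 = 1138763540/11 - 9903 = 1138654607/11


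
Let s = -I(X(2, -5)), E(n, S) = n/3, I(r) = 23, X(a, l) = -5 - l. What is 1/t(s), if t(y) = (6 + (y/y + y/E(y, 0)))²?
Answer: 1/100 ≈ 0.010000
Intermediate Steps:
E(n, S) = n/3 (E(n, S) = n*(⅓) = n/3)
s = -23 (s = -1*23 = -23)
t(y) = 100 (t(y) = (6 + (y/y + y/((y/3))))² = (6 + (1 + y*(3/y)))² = (6 + (1 + 3))² = (6 + 4)² = 10² = 100)
1/t(s) = 1/100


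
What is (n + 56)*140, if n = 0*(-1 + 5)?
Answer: 7840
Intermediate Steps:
n = 0 (n = 0*4 = 0)
(n + 56)*140 = (0 + 56)*140 = 56*140 = 7840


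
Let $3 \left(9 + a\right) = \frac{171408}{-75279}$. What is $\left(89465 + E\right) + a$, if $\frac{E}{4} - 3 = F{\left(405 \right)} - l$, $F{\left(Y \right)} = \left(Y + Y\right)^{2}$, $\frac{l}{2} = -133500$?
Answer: $\frac{284695184036}{75279} \approx 3.7819 \cdot 10^{6}$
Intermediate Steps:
$l = -267000$ ($l = 2 \left(-133500\right) = -267000$)
$F{\left(Y \right)} = 4 Y^{2}$ ($F{\left(Y \right)} = \left(2 Y\right)^{2} = 4 Y^{2}$)
$a = - \frac{734647}{75279}$ ($a = -9 + \frac{171408 \frac{1}{-75279}}{3} = -9 + \frac{171408 \left(- \frac{1}{75279}\right)}{3} = -9 + \frac{1}{3} \left(- \frac{57136}{25093}\right) = -9 - \frac{57136}{75279} = - \frac{734647}{75279} \approx -9.759$)
$E = 3692412$ ($E = 12 + 4 \left(4 \cdot 405^{2} - -267000\right) = 12 + 4 \left(4 \cdot 164025 + 267000\right) = 12 + 4 \left(656100 + 267000\right) = 12 + 4 \cdot 923100 = 12 + 3692400 = 3692412$)
$\left(89465 + E\right) + a = \left(89465 + 3692412\right) - \frac{734647}{75279} = 3781877 - \frac{734647}{75279} = \frac{284695184036}{75279}$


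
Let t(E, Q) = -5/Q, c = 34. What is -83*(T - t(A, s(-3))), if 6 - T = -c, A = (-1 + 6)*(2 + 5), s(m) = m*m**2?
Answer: -89225/27 ≈ -3304.6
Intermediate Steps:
s(m) = m**3
A = 35 (A = 5*7 = 35)
T = 40 (T = 6 - (-1)*34 = 6 - 1*(-34) = 6 + 34 = 40)
-83*(T - t(A, s(-3))) = -83*(40 - (-5)/((-3)**3)) = -83*(40 - (-5)/(-27)) = -83*(40 - (-5)*(-1)/27) = -83*(40 - 1*5/27) = -83*(40 - 5/27) = -83*1075/27 = -89225/27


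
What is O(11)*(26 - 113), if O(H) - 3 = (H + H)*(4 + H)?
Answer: -28971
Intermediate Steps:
O(H) = 3 + 2*H*(4 + H) (O(H) = 3 + (H + H)*(4 + H) = 3 + (2*H)*(4 + H) = 3 + 2*H*(4 + H))
O(11)*(26 - 113) = (3 + 2*11² + 8*11)*(26 - 113) = (3 + 2*121 + 88)*(-87) = (3 + 242 + 88)*(-87) = 333*(-87) = -28971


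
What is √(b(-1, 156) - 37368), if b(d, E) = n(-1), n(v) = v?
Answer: I*√37369 ≈ 193.31*I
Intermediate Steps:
b(d, E) = -1
√(b(-1, 156) - 37368) = √(-1 - 37368) = √(-37369) = I*√37369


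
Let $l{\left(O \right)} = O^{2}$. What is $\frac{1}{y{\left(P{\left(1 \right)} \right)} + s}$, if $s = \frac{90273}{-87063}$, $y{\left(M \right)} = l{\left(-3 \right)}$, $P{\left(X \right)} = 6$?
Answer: $\frac{29021}{231098} \approx 0.12558$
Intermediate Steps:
$y{\left(M \right)} = 9$ ($y{\left(M \right)} = \left(-3\right)^{2} = 9$)
$s = - \frac{30091}{29021}$ ($s = 90273 \left(- \frac{1}{87063}\right) = - \frac{30091}{29021} \approx -1.0369$)
$\frac{1}{y{\left(P{\left(1 \right)} \right)} + s} = \frac{1}{9 - \frac{30091}{29021}} = \frac{1}{\frac{231098}{29021}} = \frac{29021}{231098}$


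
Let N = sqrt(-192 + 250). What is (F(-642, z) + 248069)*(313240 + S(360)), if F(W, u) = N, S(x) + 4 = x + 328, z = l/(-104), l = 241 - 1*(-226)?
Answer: 77874812756 + 313924*sqrt(58) ≈ 7.7877e+10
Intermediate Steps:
l = 467 (l = 241 + 226 = 467)
z = -467/104 (z = 467/(-104) = 467*(-1/104) = -467/104 ≈ -4.4904)
S(x) = 324 + x (S(x) = -4 + (x + 328) = -4 + (328 + x) = 324 + x)
N = sqrt(58) ≈ 7.6158
F(W, u) = sqrt(58)
(F(-642, z) + 248069)*(313240 + S(360)) = (sqrt(58) + 248069)*(313240 + (324 + 360)) = (248069 + sqrt(58))*(313240 + 684) = (248069 + sqrt(58))*313924 = 77874812756 + 313924*sqrt(58)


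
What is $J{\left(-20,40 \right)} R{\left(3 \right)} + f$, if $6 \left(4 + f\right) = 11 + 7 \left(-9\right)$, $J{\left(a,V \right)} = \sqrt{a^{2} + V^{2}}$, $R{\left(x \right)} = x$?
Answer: $- \frac{38}{3} + 60 \sqrt{5} \approx 121.5$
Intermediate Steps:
$J{\left(a,V \right)} = \sqrt{V^{2} + a^{2}}$
$f = - \frac{38}{3}$ ($f = -4 + \frac{11 + 7 \left(-9\right)}{6} = -4 + \frac{11 - 63}{6} = -4 + \frac{1}{6} \left(-52\right) = -4 - \frac{26}{3} = - \frac{38}{3} \approx -12.667$)
$J{\left(-20,40 \right)} R{\left(3 \right)} + f = \sqrt{40^{2} + \left(-20\right)^{2}} \cdot 3 - \frac{38}{3} = \sqrt{1600 + 400} \cdot 3 - \frac{38}{3} = \sqrt{2000} \cdot 3 - \frac{38}{3} = 20 \sqrt{5} \cdot 3 - \frac{38}{3} = 60 \sqrt{5} - \frac{38}{3} = - \frac{38}{3} + 60 \sqrt{5}$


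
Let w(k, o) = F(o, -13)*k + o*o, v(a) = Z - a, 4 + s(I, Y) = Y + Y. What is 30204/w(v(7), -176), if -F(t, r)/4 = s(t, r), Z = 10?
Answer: 7551/7834 ≈ 0.96388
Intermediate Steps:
s(I, Y) = -4 + 2*Y (s(I, Y) = -4 + (Y + Y) = -4 + 2*Y)
F(t, r) = 16 - 8*r (F(t, r) = -4*(-4 + 2*r) = 16 - 8*r)
v(a) = 10 - a
w(k, o) = o**2 + 120*k (w(k, o) = (16 - 8*(-13))*k + o*o = (16 + 104)*k + o**2 = 120*k + o**2 = o**2 + 120*k)
30204/w(v(7), -176) = 30204/((-176)**2 + 120*(10 - 1*7)) = 30204/(30976 + 120*(10 - 7)) = 30204/(30976 + 120*3) = 30204/(30976 + 360) = 30204/31336 = 30204*(1/31336) = 7551/7834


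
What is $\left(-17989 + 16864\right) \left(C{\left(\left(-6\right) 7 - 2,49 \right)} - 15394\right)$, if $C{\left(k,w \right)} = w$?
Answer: $17263125$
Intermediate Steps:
$\left(-17989 + 16864\right) \left(C{\left(\left(-6\right) 7 - 2,49 \right)} - 15394\right) = \left(-17989 + 16864\right) \left(49 - 15394\right) = \left(-1125\right) \left(-15345\right) = 17263125$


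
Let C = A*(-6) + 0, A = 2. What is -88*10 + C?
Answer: -892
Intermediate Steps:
C = -12 (C = 2*(-6) + 0 = -12 + 0 = -12)
-88*10 + C = -88*10 - 12 = -880 - 12 = -892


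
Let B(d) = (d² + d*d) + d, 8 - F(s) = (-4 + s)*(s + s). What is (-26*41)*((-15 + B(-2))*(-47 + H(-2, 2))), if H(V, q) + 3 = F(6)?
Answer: -633204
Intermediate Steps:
F(s) = 8 - 2*s*(-4 + s) (F(s) = 8 - (-4 + s)*(s + s) = 8 - (-4 + s)*2*s = 8 - 2*s*(-4 + s))
H(V, q) = -19 (H(V, q) = -3 + (8 - 2*6² + 8*6) = -3 + (8 - 2*36 + 48) = -3 + (8 - 72 + 48) = -3 - 16 = -19)
B(d) = d + 2*d² (B(d) = (d² + d²) + d = 2*d² + d = d + 2*d²)
(-26*41)*((-15 + B(-2))*(-47 + H(-2, 2))) = (-26*41)*((-15 - 2*(1 + 2*(-2)))*(-47 - 19)) = -1066*(-15 - 2*(1 - 4))*(-66) = -1066*(-15 - 2*(-3))*(-66) = -1066*(-15 + 6)*(-66) = -(-9594)*(-66) = -1066*594 = -633204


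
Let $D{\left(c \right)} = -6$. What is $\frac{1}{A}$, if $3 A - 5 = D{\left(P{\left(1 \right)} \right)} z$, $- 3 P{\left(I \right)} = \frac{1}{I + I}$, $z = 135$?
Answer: $- \frac{3}{805} \approx -0.0037267$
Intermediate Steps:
$P{\left(I \right)} = - \frac{1}{6 I}$ ($P{\left(I \right)} = - \frac{1}{3 \left(I + I\right)} = - \frac{1}{3 \cdot 2 I} = - \frac{\frac{1}{2} \frac{1}{I}}{3} = - \frac{1}{6 I}$)
$A = - \frac{805}{3}$ ($A = \frac{5}{3} + \frac{\left(-6\right) 135}{3} = \frac{5}{3} + \frac{1}{3} \left(-810\right) = \frac{5}{3} - 270 = - \frac{805}{3} \approx -268.33$)
$\frac{1}{A} = \frac{1}{- \frac{805}{3}} = - \frac{3}{805}$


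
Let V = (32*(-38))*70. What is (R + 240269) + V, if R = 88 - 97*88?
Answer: 146701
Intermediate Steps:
V = -85120 (V = -1216*70 = -85120)
R = -8448 (R = 88 - 8536 = -8448)
(R + 240269) + V = (-8448 + 240269) - 85120 = 231821 - 85120 = 146701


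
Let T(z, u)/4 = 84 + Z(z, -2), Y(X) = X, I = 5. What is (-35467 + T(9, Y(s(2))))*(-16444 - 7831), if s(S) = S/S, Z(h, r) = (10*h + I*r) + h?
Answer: 844163125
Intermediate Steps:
Z(h, r) = 5*r + 11*h (Z(h, r) = (10*h + 5*r) + h = (5*r + 10*h) + h = 5*r + 11*h)
s(S) = 1
T(z, u) = 296 + 44*z (T(z, u) = 4*(84 + (5*(-2) + 11*z)) = 4*(84 + (-10 + 11*z)) = 4*(74 + 11*z) = 296 + 44*z)
(-35467 + T(9, Y(s(2))))*(-16444 - 7831) = (-35467 + (296 + 44*9))*(-16444 - 7831) = (-35467 + (296 + 396))*(-24275) = (-35467 + 692)*(-24275) = -34775*(-24275) = 844163125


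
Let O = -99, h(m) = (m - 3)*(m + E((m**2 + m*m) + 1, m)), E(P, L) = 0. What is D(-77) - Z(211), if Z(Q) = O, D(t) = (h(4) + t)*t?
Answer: 5720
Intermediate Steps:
h(m) = m*(-3 + m) (h(m) = (m - 3)*(m + 0) = (-3 + m)*m = m*(-3 + m))
D(t) = t*(4 + t) (D(t) = (4*(-3 + 4) + t)*t = (4*1 + t)*t = (4 + t)*t = t*(4 + t))
Z(Q) = -99
D(-77) - Z(211) = -77*(4 - 77) - 1*(-99) = -77*(-73) + 99 = 5621 + 99 = 5720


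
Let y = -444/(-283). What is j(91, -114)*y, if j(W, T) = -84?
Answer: -37296/283 ≈ -131.79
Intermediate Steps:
y = 444/283 (y = -444*(-1/283) = 444/283 ≈ 1.5689)
j(91, -114)*y = -84*444/283 = -37296/283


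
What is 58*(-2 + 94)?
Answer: 5336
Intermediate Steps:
58*(-2 + 94) = 58*92 = 5336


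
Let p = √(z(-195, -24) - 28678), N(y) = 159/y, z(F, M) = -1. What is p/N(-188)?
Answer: -188*I*√28679/159 ≈ -200.24*I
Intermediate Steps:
p = I*√28679 (p = √(-1 - 28678) = √(-28679) = I*√28679 ≈ 169.35*I)
p/N(-188) = (I*√28679)/((159/(-188))) = (I*√28679)/((159*(-1/188))) = (I*√28679)/(-159/188) = (I*√28679)*(-188/159) = -188*I*√28679/159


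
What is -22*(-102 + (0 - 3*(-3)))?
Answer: 2046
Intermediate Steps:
-22*(-102 + (0 - 3*(-3))) = -22*(-102 + (0 + 9)) = -22*(-102 + 9) = -22*(-93) = 2046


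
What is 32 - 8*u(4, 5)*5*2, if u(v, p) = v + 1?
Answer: -368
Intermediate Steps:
u(v, p) = 1 + v
32 - 8*u(4, 5)*5*2 = 32 - 8*(1 + 4)*5*2 = 32 - 8*5*5*2 = 32 - 200*2 = 32 - 8*50 = 32 - 400 = -368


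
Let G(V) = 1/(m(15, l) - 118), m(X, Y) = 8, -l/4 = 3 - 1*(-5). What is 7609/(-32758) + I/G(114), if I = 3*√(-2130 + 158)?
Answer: -7609/32758 - 660*I*√493 ≈ -0.23228 - 14654.0*I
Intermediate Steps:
l = -32 (l = -4*(3 - 1*(-5)) = -4*(3 + 5) = -4*8 = -32)
G(V) = -1/110 (G(V) = 1/(8 - 118) = 1/(-110) = -1/110)
I = 6*I*√493 (I = 3*√(-1972) = 3*(2*I*√493) = 6*I*√493 ≈ 133.22*I)
7609/(-32758) + I/G(114) = 7609/(-32758) + (6*I*√493)/(-1/110) = 7609*(-1/32758) + (6*I*√493)*(-110) = -7609/32758 - 660*I*√493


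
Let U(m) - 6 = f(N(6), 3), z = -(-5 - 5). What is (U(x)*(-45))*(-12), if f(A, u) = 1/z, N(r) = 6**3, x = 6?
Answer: 3294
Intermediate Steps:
N(r) = 216
z = 10 (z = -1*(-10) = 10)
f(A, u) = 1/10
U(m) = 61/10 (U(m) = 6 + 1/10 = 61/10)
(U(x)*(-45))*(-12) = ((61/10)*(-45))*(-12) = -549/2*(-12) = 3294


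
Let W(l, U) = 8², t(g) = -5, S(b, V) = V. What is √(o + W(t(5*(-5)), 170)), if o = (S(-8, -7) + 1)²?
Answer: 10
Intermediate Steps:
o = 36 (o = (-7 + 1)² = (-6)² = 36)
W(l, U) = 64
√(o + W(t(5*(-5)), 170)) = √(36 + 64) = √100 = 10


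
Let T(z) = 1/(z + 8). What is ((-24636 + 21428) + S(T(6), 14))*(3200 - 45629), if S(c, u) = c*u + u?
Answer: 135475797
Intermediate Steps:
T(z) = 1/(8 + z)
S(c, u) = u + c*u
((-24636 + 21428) + S(T(6), 14))*(3200 - 45629) = ((-24636 + 21428) + 14*(1 + 1/(8 + 6)))*(3200 - 45629) = (-3208 + 14*(1 + 1/14))*(-42429) = (-3208 + 14*(15/14))*(-42429) = (-3208 + 15)*(-42429) = -3193*(-42429) = 135475797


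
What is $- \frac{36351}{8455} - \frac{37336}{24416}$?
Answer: $- \frac{150402737}{25804660} \approx -5.8285$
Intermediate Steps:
$- \frac{36351}{8455} - \frac{37336}{24416} = \left(-36351\right) \frac{1}{8455} - \frac{4667}{3052} = - \frac{36351}{8455} - \frac{4667}{3052} = - \frac{150402737}{25804660}$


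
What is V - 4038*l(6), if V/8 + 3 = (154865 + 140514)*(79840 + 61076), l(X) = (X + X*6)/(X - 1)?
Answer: 1664944916844/5 ≈ 3.3299e+11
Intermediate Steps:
l(X) = 7*X/(-1 + X) (l(X) = (X + 6*X)/(-1 + X) = (7*X)/(-1 + X) = 7*X/(-1 + X))
V = 332989017288 (V = -24 + 8*((154865 + 140514)*(79840 + 61076)) = -24 + 8*(295379*140916) = -24 + 8*41623627164 = -24 + 332989017312 = 332989017288)
V - 4038*l(6) = 332989017288 - 28266*6/(-1 + 6) = 332989017288 - 28266*6/5 = 332989017288 - 4038*42/5 = 332989017288 - 169596/5 = 1664944916844/5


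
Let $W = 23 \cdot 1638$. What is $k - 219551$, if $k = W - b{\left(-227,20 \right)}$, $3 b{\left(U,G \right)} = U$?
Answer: $- \frac{545404}{3} \approx -1.818 \cdot 10^{5}$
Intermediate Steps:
$b{\left(U,G \right)} = \frac{U}{3}$
$W = 37674$
$k = \frac{113249}{3}$ ($k = 37674 - \frac{1}{3} \left(-227\right) = 37674 - - \frac{227}{3} = 37674 + \frac{227}{3} = \frac{113249}{3} \approx 37750.0$)
$k - 219551 = \frac{113249}{3} - 219551 = - \frac{545404}{3}$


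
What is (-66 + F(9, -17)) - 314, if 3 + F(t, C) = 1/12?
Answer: -4595/12 ≈ -382.92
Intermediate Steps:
F(t, C) = -35/12 (F(t, C) = -3 + 1/12 = -35/12)
(-66 + F(9, -17)) - 314 = (-66 - 35/12) - 314 = -827/12 - 314 = -4595/12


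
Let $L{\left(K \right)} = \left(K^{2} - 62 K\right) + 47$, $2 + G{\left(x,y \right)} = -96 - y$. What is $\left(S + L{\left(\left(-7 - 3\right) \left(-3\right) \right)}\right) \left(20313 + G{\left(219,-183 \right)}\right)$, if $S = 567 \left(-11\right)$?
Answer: $-145845700$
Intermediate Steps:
$G{\left(x,y \right)} = -98 - y$ ($G{\left(x,y \right)} = -2 - \left(96 + y\right) = -98 - y$)
$S = -6237$
$L{\left(K \right)} = 47 + K^{2} - 62 K$
$\left(S + L{\left(\left(-7 - 3\right) \left(-3\right) \right)}\right) \left(20313 + G{\left(219,-183 \right)}\right) = \left(-6237 + \left(47 + \left(\left(-7 - 3\right) \left(-3\right)\right)^{2} - 62 \left(-7 - 3\right) \left(-3\right)\right)\right) \left(20313 - -85\right) = \left(-6237 + \left(47 + \left(\left(-10\right) \left(-3\right)\right)^{2} - 62 \left(\left(-10\right) \left(-3\right)\right)\right)\right) \left(20313 + \left(-98 + 183\right)\right) = \left(-6237 + \left(47 + 30^{2} - 1860\right)\right) \left(20313 + 85\right) = \left(-6237 + \left(47 + 900 - 1860\right)\right) 20398 = \left(-6237 - 913\right) 20398 = \left(-7150\right) 20398 = -145845700$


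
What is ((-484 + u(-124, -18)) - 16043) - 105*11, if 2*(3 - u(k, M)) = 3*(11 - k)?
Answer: -35763/2 ≈ -17882.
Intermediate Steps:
u(k, M) = -27/2 + 3*k/2 (u(k, M) = 3 - 3*(11 - k)/2 = 3 - (33 - 3*k)/2 = 3 + (-33/2 + 3*k/2) = -27/2 + 3*k/2)
((-484 + u(-124, -18)) - 16043) - 105*11 = ((-484 + (-27/2 + (3/2)*(-124))) - 16043) - 105*11 = ((-484 + (-27/2 - 186)) - 16043) - 1155 = ((-484 - 399/2) - 16043) - 1155 = (-1367/2 - 16043) - 1155 = -33453/2 - 1155 = -35763/2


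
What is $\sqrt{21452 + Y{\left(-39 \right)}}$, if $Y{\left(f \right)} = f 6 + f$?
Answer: $\sqrt{21179} \approx 145.53$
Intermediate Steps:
$Y{\left(f \right)} = 7 f$ ($Y{\left(f \right)} = 6 f + f = 7 f$)
$\sqrt{21452 + Y{\left(-39 \right)}} = \sqrt{21452 + 7 \left(-39\right)} = \sqrt{21452 - 273} = \sqrt{21179}$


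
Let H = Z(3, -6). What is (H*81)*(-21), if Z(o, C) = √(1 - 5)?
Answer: -3402*I ≈ -3402.0*I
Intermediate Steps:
Z(o, C) = 2*I (Z(o, C) = √(-4) = 2*I)
H = 2*I ≈ 2.0*I
(H*81)*(-21) = ((2*I)*81)*(-21) = (162*I)*(-21) = -3402*I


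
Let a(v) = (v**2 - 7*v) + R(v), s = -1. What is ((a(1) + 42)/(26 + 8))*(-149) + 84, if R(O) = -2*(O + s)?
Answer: -1254/17 ≈ -73.765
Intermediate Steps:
R(O) = 2 - 2*O (R(O) = -2*(O - 1) = -2*(-1 + O) = 2 - 2*O)
a(v) = 2 + v**2 - 9*v (a(v) = (v**2 - 7*v) + (2 - 2*v) = 2 + v**2 - 9*v)
((a(1) + 42)/(26 + 8))*(-149) + 84 = (((2 + 1**2 - 9*1) + 42)/(26 + 8))*(-149) + 84 = (((2 + 1 - 9) + 42)/34)*(-149) + 84 = ((-6 + 42)*(1/34))*(-149) + 84 = (36*(1/34))*(-149) + 84 = (18/17)*(-149) + 84 = -2682/17 + 84 = -1254/17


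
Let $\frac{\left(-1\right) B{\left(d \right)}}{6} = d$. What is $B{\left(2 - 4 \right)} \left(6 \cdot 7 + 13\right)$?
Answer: $660$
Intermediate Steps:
$B{\left(d \right)} = - 6 d$
$B{\left(2 - 4 \right)} \left(6 \cdot 7 + 13\right) = - 6 \left(2 - 4\right) \left(6 \cdot 7 + 13\right) = - 6 \left(2 - 4\right) \left(42 + 13\right) = \left(-6\right) \left(-2\right) 55 = 12 \cdot 55 = 660$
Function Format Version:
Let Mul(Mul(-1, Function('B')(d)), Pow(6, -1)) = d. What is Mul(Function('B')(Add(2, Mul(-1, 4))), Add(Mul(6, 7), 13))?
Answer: 660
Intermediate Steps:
Function('B')(d) = Mul(-6, d)
Mul(Function('B')(Add(2, Mul(-1, 4))), Add(Mul(6, 7), 13)) = Mul(Mul(-6, Add(2, Mul(-1, 4))), Add(Mul(6, 7), 13)) = Mul(Mul(-6, Add(2, -4)), Add(42, 13)) = Mul(Mul(-6, -2), 55) = Mul(12, 55) = 660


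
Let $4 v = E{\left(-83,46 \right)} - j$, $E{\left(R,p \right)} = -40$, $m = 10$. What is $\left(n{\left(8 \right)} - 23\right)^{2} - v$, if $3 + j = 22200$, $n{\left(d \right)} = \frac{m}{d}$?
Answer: $\frac{96517}{16} \approx 6032.3$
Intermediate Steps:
$n{\left(d \right)} = \frac{10}{d}$
$j = 22197$ ($j = -3 + 22200 = 22197$)
$v = - \frac{22237}{4}$ ($v = \frac{-40 - 22197}{4} = \frac{1}{4} \left(-22237\right) = - \frac{22237}{4} \approx -5559.3$)
$\left(n{\left(8 \right)} - 23\right)^{2} - v = \left(\frac{10}{8} - 23\right)^{2} - - \frac{22237}{4} = \left(10 \cdot \frac{1}{8} - 23\right)^{2} + \frac{22237}{4} = \left(\frac{5}{4} - 23\right)^{2} + \frac{22237}{4} = \left(- \frac{87}{4}\right)^{2} + \frac{22237}{4} = \frac{7569}{16} + \frac{22237}{4} = \frac{96517}{16}$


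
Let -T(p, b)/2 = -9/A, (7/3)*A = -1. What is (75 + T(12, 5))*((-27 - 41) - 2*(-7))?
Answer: -1782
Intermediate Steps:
A = -3/7 (A = (3/7)*(-1) = -3/7 ≈ -0.42857)
T(p, b) = -42 (T(p, b) = -(-18)/(-3/7) = -(-18)*(-7)/3 = -2*21 = -42)
(75 + T(12, 5))*((-27 - 41) - 2*(-7)) = (75 - 42)*((-27 - 41) - 2*(-7)) = 33*(-68 + 14) = 33*(-54) = -1782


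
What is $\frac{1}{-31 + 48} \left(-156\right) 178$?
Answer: $- \frac{27768}{17} \approx -1633.4$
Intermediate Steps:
$\frac{1}{-31 + 48} \left(-156\right) 178 = \frac{1}{17} \left(-156\right) 178 = \left(- \frac{156}{17}\right) 178 = - \frac{27768}{17}$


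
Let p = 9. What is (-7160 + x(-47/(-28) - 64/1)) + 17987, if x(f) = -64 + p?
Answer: 10772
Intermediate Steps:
x(f) = -55 (x(f) = -64 + 9 = -55)
(-7160 + x(-47/(-28) - 64/1)) + 17987 = (-7160 - 55) + 17987 = -7215 + 17987 = 10772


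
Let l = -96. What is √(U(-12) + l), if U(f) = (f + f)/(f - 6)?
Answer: 2*I*√213/3 ≈ 9.7297*I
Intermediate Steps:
U(f) = 2*f/(-6 + f) (U(f) = (2*f)/(-6 + f) = 2*f/(-6 + f))
√(U(-12) + l) = √(2*(-12)/(-6 - 12) - 96) = √(2*(-12)/(-18) - 96) = √(2*(-12)*(-1/18) - 96) = √(4/3 - 96) = √(-284/3) = 2*I*√213/3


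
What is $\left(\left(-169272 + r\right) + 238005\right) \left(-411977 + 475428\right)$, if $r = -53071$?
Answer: $993769562$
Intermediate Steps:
$\left(\left(-169272 + r\right) + 238005\right) \left(-411977 + 475428\right) = \left(\left(-169272 - 53071\right) + 238005\right) \left(-411977 + 475428\right) = \left(-222343 + 238005\right) 63451 = 15662 \cdot 63451 = 993769562$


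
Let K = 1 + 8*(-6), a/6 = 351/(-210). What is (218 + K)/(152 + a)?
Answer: 5985/4969 ≈ 1.2045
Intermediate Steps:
a = -351/35 (a = 6*(351/(-210)) = 6*(351*(-1/210)) = 6*(-117/70) = -351/35 ≈ -10.029)
K = -47 (K = 1 - 48 = -47)
(218 + K)/(152 + a) = (218 - 47)/(152 - 351/35) = 171/(4969/35) = 171*(35/4969) = 5985/4969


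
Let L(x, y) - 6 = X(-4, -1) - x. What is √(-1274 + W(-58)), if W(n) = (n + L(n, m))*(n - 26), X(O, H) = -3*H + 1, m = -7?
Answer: I*√2114 ≈ 45.978*I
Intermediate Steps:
X(O, H) = 1 - 3*H
L(x, y) = 10 - x (L(x, y) = 6 + ((1 - 3*(-1)) - x) = 6 + ((1 + 3) - x) = 6 + (4 - x) = 10 - x)
W(n) = -260 + 10*n (W(n) = (n + (10 - n))*(n - 26) = 10*(-26 + n) = -260 + 10*n)
√(-1274 + W(-58)) = √(-1274 + (-260 + 10*(-58))) = √(-1274 + (-260 - 580)) = √(-1274 - 840) = √(-2114) = I*√2114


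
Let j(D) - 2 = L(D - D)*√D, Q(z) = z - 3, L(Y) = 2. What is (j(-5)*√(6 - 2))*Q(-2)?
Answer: -20 - 20*I*√5 ≈ -20.0 - 44.721*I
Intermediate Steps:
Q(z) = -3 + z
j(D) = 2 + 2*√D
(j(-5)*√(6 - 2))*Q(-2) = ((2 + 2*√(-5))*√(6 - 2))*(-3 - 2) = ((2 + 2*(I*√5))*√4)*(-5) = ((2 + 2*I*√5)*2)*(-5) = (4 + 4*I*√5)*(-5) = -20 - 20*I*√5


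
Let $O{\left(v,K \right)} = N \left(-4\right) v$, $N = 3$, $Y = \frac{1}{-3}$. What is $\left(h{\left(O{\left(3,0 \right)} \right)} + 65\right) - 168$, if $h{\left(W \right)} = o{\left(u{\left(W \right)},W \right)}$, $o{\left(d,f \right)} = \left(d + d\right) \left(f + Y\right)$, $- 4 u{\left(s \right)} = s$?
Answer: $-757$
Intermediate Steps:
$Y = - \frac{1}{3} \approx -0.33333$
$O{\left(v,K \right)} = - 12 v$ ($O{\left(v,K \right)} = 3 \left(-4\right) v = - 12 v$)
$u{\left(s \right)} = - \frac{s}{4}$
$o{\left(d,f \right)} = 2 d \left(- \frac{1}{3} + f\right)$ ($o{\left(d,f \right)} = \left(d + d\right) \left(f - \frac{1}{3}\right) = 2 d \left(- \frac{1}{3} + f\right)$)
$h{\left(W \right)} = - \frac{W \left(-1 + 3 W\right)}{6}$ ($h{\left(W \right)} = \frac{2 \left(- \frac{W}{4}\right) \left(-1 + 3 W\right)}{3} = - \frac{W \left(-1 + 3 W\right)}{6}$)
$\left(h{\left(O{\left(3,0 \right)} \right)} + 65\right) - 168 = \left(\frac{\left(-12\right) 3 \left(1 - 3 \left(\left(-12\right) 3\right)\right)}{6} + 65\right) - 168 = \left(\frac{1}{6} \left(-36\right) \left(1 - -108\right) + 65\right) - 168 = \left(\frac{1}{6} \left(-36\right) \left(1 + 108\right) + 65\right) - 168 = \left(\frac{1}{6} \left(-36\right) 109 + 65\right) - 168 = \left(-654 + 65\right) - 168 = -589 - 168 = -757$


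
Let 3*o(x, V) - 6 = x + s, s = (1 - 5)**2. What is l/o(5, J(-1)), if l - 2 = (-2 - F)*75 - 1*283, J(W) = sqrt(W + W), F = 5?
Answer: -806/9 ≈ -89.556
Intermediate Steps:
s = 16 (s = (-4)**2 = 16)
J(W) = sqrt(2)*sqrt(W) (J(W) = sqrt(2*W) = sqrt(2)*sqrt(W))
o(x, V) = 22/3 + x/3 (o(x, V) = 2 + (x + 16)/3 = 2 + (16 + x)/3 = 2 + (16/3 + x/3) = 22/3 + x/3)
l = -806 (l = 2 + ((-2 - 1*5)*75 - 1*283) = 2 + ((-2 - 5)*75 - 283) = 2 + (-7*75 - 283) = 2 + (-525 - 283) = 2 - 808 = -806)
l/o(5, J(-1)) = -806/(22/3 + (1/3)*5) = -806/(22/3 + 5/3) = -806/9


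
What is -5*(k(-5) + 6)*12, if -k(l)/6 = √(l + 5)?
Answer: -360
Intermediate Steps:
k(l) = -6*√(5 + l) (k(l) = -6*√(l + 5) = -6*√(5 + l))
-5*(k(-5) + 6)*12 = -5*(-6*√(5 - 5) + 6)*12 = -5*(-6*√0 + 6)*12 = -5*(-6*0 + 6)*12 = -5*(0 + 6)*12 = -5*6*12 = -30*12 = -360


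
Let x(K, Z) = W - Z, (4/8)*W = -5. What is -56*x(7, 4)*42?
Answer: 32928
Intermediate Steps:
W = -10 (W = 2*(-5) = -10)
x(K, Z) = -10 - Z
-56*x(7, 4)*42 = -56*(-10 - 1*4)*42 = -56*(-10 - 4)*42 = -56*(-14)*42 = 784*42 = 32928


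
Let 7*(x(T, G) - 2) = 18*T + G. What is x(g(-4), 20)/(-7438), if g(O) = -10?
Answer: 73/26033 ≈ 0.0028041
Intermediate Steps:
x(T, G) = 2 + G/7 + 18*T/7 (x(T, G) = 2 + (18*T + G)/7 = 2 + (G + 18*T)/7 = 2 + (G/7 + 18*T/7) = 2 + G/7 + 18*T/7)
x(g(-4), 20)/(-7438) = (2 + (⅐)*20 + (18/7)*(-10))/(-7438) = (2 + 20/7 - 180/7)*(-1/7438) = -146/7*(-1/7438) = 73/26033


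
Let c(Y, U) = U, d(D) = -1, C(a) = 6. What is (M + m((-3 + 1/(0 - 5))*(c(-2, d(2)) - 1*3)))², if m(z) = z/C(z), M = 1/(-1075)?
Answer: 47293129/10400625 ≈ 4.5471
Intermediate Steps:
M = -1/1075 ≈ -0.00093023
m(z) = z/6
(M + m((-3 + 1/(0 - 5))*(c(-2, d(2)) - 1*3)))² = (-1/1075 + ((-3 + 1/(0 - 5))*(-1 - 1*3))/6)² = (-1/1075 + ((-3 + 1/(-5))*(-1 - 3))/6)² = (-1/1075 + ((-3 - ⅕)*(-4))/6)² = (-1/1075 + (-16/5*(-4))/6)² = (-1/1075 + (⅙)*(64/5))² = (-1/1075 + 32/15)² = (6877/3225)² = 47293129/10400625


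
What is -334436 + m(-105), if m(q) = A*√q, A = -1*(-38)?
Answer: -334436 + 38*I*√105 ≈ -3.3444e+5 + 389.38*I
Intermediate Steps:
A = 38
m(q) = 38*√q
-334436 + m(-105) = -334436 + 38*√(-105) = -334436 + 38*(I*√105) = -334436 + 38*I*√105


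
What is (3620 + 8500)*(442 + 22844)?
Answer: 282226320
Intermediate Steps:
(3620 + 8500)*(442 + 22844) = 12120*23286 = 282226320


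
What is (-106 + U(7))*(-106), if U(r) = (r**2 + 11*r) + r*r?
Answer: -7314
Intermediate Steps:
U(r) = 2*r**2 + 11*r (U(r) = (r**2 + 11*r) + r**2 = 2*r**2 + 11*r)
(-106 + U(7))*(-106) = (-106 + 7*(11 + 2*7))*(-106) = (-106 + 7*(11 + 14))*(-106) = (-106 + 7*25)*(-106) = (-106 + 175)*(-106) = 69*(-106) = -7314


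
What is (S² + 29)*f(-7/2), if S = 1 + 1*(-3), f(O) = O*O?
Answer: 1617/4 ≈ 404.25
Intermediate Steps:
f(O) = O²
S = -2 (S = 1 - 3 = -2)
(S² + 29)*f(-7/2) = ((-2)² + 29)*(-7/2)² = (4 + 29)*(-7*½)² = 33*(-7/2)² = 33*(49/4) = 1617/4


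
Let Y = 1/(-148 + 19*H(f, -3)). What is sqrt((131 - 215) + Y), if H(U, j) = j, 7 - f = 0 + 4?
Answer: I*sqrt(3530305)/205 ≈ 9.1654*I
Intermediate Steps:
f = 3 (f = 7 - (0 + 4) = 7 - 1*4 = 7 - 4 = 3)
Y = -1/205 (Y = 1/(-148 + 19*(-3)) = 1/(-148 - 57) = 1/(-205) = -1/205 ≈ -0.0048781)
sqrt((131 - 215) + Y) = sqrt((131 - 215) - 1/205) = sqrt(-84 - 1/205) = sqrt(-17221/205) = I*sqrt(3530305)/205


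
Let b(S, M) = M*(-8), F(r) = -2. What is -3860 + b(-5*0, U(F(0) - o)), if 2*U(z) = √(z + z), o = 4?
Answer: -3860 - 8*I*√3 ≈ -3860.0 - 13.856*I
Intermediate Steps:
U(z) = √2*√z/2 (U(z) = √(z + z)/2 = √(2*z)/2 = (√2*√z)/2 = √2*√z/2)
b(S, M) = -8*M
-3860 + b(-5*0, U(F(0) - o)) = -3860 - 4*√2*√(-2 - 1*4) = -3860 - 4*√2*√(-2 - 4) = -3860 - 4*√2*√(-6) = -3860 - 4*√2*I*√6 = -3860 - 8*I*√3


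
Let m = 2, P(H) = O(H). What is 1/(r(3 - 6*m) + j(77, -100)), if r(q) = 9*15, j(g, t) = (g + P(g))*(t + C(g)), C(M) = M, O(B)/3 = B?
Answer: -1/6949 ≈ -0.00014391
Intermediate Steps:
O(B) = 3*B
P(H) = 3*H
j(g, t) = 4*g*(g + t) (j(g, t) = (g + 3*g)*(t + g) = (4*g)*(g + t) = 4*g*(g + t))
r(q) = 135
1/(r(3 - 6*m) + j(77, -100)) = 1/(135 + 4*77*(77 - 100)) = 1/(135 + 4*77*(-23)) = 1/(135 - 7084) = 1/(-6949) = -1/6949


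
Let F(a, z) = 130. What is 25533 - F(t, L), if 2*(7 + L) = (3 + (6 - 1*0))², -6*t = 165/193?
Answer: 25403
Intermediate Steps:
t = -55/386 (t = -55/(2*193) = -⅙*165/193 = -55/386 ≈ -0.14249)
L = 67/2 (L = -7 + (3 + (6 - 1*0))²/2 = -7 + (3 + (6 + 0))²/2 = -7 + (3 + 6)²/2 = -7 + (½)*9² = -7 + (½)*81 = -7 + 81/2 = 67/2 ≈ 33.500)
25533 - F(t, L) = 25533 - 1*130 = 25533 - 130 = 25403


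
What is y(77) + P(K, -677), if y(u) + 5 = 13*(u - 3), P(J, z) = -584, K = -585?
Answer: 373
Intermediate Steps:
y(u) = -44 + 13*u (y(u) = -5 + 13*(u - 3) = -5 + 13*(-3 + u) = -5 + (-39 + 13*u) = -44 + 13*u)
y(77) + P(K, -677) = (-44 + 13*77) - 584 = (-44 + 1001) - 584 = 957 - 584 = 373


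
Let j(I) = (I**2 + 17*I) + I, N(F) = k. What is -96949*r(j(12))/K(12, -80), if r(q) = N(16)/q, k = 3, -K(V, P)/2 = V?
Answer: 96949/2880 ≈ 33.663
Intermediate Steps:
K(V, P) = -2*V
N(F) = 3
j(I) = I**2 + 18*I
r(q) = 3/q
-96949*r(j(12))/K(12, -80) = -96949*(-1/(96*(18 + 12))) = -96949/((-24/(3/((12*30))))) = -96949/((-24/(3/360))) = -96949/((-24/(3*(1/360)))) = -96949/((-24/1/120)) = -96949/((-24*120)) = -96949/(-2880) = -96949*(-1/2880) = 96949/2880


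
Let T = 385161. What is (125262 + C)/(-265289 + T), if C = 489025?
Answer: 614287/119872 ≈ 5.1245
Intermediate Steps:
(125262 + C)/(-265289 + T) = (125262 + 489025)/(-265289 + 385161) = 614287/119872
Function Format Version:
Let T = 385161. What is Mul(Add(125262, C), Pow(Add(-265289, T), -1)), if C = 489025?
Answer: Rational(614287, 119872) ≈ 5.1245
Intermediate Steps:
Mul(Add(125262, C), Pow(Add(-265289, T), -1)) = Mul(Add(125262, 489025), Pow(Add(-265289, 385161), -1)) = Mul(614287, Pow(119872, -1)) = Mul(614287, Rational(1, 119872)) = Rational(614287, 119872)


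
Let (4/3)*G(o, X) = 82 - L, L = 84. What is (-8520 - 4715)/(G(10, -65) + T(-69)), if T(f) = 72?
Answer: -26470/141 ≈ -187.73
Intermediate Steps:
G(o, X) = -3/2 (G(o, X) = 3*(82 - 1*84)/4 = 3*(82 - 84)/4 = (¾)*(-2) = -3/2)
(-8520 - 4715)/(G(10, -65) + T(-69)) = (-8520 - 4715)/(-3/2 + 72) = -13235/141/2 = -13235*2/141 = -26470/141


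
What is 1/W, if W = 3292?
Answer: 1/3292 ≈ 0.00030377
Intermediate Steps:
1/W = 1/3292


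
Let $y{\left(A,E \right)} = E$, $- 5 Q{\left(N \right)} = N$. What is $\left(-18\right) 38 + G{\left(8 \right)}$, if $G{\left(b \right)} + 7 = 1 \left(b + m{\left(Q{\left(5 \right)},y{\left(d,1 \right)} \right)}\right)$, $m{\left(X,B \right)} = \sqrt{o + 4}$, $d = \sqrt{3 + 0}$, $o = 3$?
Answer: $-683 + \sqrt{7} \approx -680.35$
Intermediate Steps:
$Q{\left(N \right)} = - \frac{N}{5}$
$d = \sqrt{3} \approx 1.732$
$m{\left(X,B \right)} = \sqrt{7}$ ($m{\left(X,B \right)} = \sqrt{3 + 4} = \sqrt{7}$)
$G{\left(b \right)} = -7 + b + \sqrt{7}$ ($G{\left(b \right)} = -7 + 1 \left(b + \sqrt{7}\right) = -7 + \left(b + \sqrt{7}\right) = -7 + b + \sqrt{7}$)
$\left(-18\right) 38 + G{\left(8 \right)} = \left(-18\right) 38 + \left(-7 + 8 + \sqrt{7}\right) = -684 + \left(1 + \sqrt{7}\right) = -683 + \sqrt{7}$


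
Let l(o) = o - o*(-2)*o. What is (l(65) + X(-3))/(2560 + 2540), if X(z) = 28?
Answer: 8543/5100 ≈ 1.6751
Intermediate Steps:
l(o) = o + 2*o² (l(o) = o - (-2*o)*o = o - (-2)*o² = o + 2*o²)
(l(65) + X(-3))/(2560 + 2540) = (65*(1 + 2*65) + 28)/(2560 + 2540) = (65*(1 + 130) + 28)/5100 = (65*131 + 28)*(1/5100) = (8515 + 28)*(1/5100) = 8543*(1/5100) = 8543/5100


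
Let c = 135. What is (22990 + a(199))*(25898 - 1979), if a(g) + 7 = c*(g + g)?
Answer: 1834898247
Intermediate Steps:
a(g) = -7 + 270*g (a(g) = -7 + 135*(g + g) = -7 + 135*(2*g) = -7 + 270*g)
(22990 + a(199))*(25898 - 1979) = (22990 + (-7 + 270*199))*(25898 - 1979) = (22990 + (-7 + 53730))*23919 = (22990 + 53723)*23919 = 76713*23919 = 1834898247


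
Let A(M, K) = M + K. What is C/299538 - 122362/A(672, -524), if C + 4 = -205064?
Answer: -3056868235/3694302 ≈ -827.46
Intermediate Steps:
C = -205068 (C = -4 - 205064 = -205068)
A(M, K) = K + M
C/299538 - 122362/A(672, -524) = -205068/299538 - 122362/(-524 + 672) = -205068*1/299538 - 122362/148 = -34178/49923 - 122362*1/148 = -34178/49923 - 61181/74 = -3056868235/3694302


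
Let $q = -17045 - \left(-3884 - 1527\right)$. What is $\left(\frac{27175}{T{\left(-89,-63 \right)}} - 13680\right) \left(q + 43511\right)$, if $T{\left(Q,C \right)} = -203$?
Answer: $- \frac{89389961555}{203} \approx -4.4034 \cdot 10^{8}$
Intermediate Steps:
$q = -11634$ ($q = -17045 - \left(-3884 - 1527\right) = -17045 - -5411 = -17045 + 5411 = -11634$)
$\left(\frac{27175}{T{\left(-89,-63 \right)}} - 13680\right) \left(q + 43511\right) = \left(\frac{27175}{-203} - 13680\right) \left(-11634 + 43511\right) = \left(27175 \left(- \frac{1}{203}\right) - 13680\right) 31877 = \left(- \frac{27175}{203} - 13680\right) 31877 = \left(- \frac{2804215}{203}\right) 31877 = - \frac{89389961555}{203}$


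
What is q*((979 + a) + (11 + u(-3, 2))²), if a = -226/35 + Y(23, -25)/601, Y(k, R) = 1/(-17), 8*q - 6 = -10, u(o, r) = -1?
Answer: -191767964/357595 ≈ -536.27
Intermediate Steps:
q = -½ (q = ¾ + (⅛)*(-10) = ¾ - 5/4 = -½ ≈ -0.50000)
Y(k, R) = -1/17
a = -2309077/357595 (a = -226/35 - 1/17/601 = -226*1/35 - 1/17*1/601 = -226/35 - 1/10217 = -2309077/357595 ≈ -6.4572)
q*((979 + a) + (11 + u(-3, 2))²) = -((979 - 2309077/357595) + (11 - 1)²)/2 = -(347776428/357595 + 10²)/2 = -(347776428/357595 + 100)/2 = -½*383535928/357595 = -191767964/357595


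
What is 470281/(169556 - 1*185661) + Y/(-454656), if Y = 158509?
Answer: -216368865781/7322234880 ≈ -29.550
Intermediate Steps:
470281/(169556 - 1*185661) + Y/(-454656) = 470281/(169556 - 1*185661) + 158509/(-454656) = 470281/(169556 - 185661) + 158509*(-1/454656) = 470281/(-16105) - 158509/454656 = 470281*(-1/16105) - 158509/454656 = -470281/16105 - 158509/454656 = -216368865781/7322234880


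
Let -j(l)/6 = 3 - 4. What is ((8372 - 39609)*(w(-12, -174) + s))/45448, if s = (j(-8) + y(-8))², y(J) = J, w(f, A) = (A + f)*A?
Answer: -126384902/5681 ≈ -22247.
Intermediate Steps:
j(l) = 6 (j(l) = -6*(3 - 4) = -6*(-1) = 6)
w(f, A) = A*(A + f)
s = 4 (s = (6 - 8)² = (-2)² = 4)
((8372 - 39609)*(w(-12, -174) + s))/45448 = ((8372 - 39609)*(-174*(-174 - 12) + 4))/45448 = -31237*(-174*(-186) + 4)*(1/45448) = -31237*(32364 + 4)*(1/45448) = -31237*32368*(1/45448) = -1011079216*1/45448 = -126384902/5681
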